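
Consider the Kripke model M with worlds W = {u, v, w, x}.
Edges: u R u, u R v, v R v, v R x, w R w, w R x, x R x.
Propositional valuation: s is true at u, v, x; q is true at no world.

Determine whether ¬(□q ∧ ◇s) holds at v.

Yes

At v: □q ∧ ◇s is false, so ¬(□q ∧ ◇s) is true.
  At v: □q is false, ◇s is true, so □q ∧ ◇s is false.
    At v: □q requires q at every successor {v, x}.
      q fails at v, so □q is false at v.
    At v: ◇s requires s at some successor in {v, x}.
      s holds at v, so ◇s is true at v.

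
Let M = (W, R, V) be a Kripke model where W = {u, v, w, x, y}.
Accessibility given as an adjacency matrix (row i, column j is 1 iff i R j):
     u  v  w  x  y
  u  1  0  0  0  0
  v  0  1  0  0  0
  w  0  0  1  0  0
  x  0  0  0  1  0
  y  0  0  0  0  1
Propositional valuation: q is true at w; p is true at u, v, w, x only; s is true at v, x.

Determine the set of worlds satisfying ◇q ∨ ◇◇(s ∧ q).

w

Let φ = ◇q ∨ ◇◇(s ∧ q). Evaluate φ at each world:
  u (successors {u}): φ is false.
  v (successors {v}): φ is false.
  w (successors {w}): φ is true.
  x (successors {x}): φ is false.
  y (successors {y}): φ is false.
For instance, at w:
  At w: ◇q is true, ◇◇(s ∧ q) is false, so ◇q ∨ ◇◇(s ∧ q) is true.
    At w: ◇q requires q at some successor in {w}.
      q holds at w, so ◇q is true at w.
    At w: ◇◇(s ∧ q) requires ◇(s ∧ q) at some successor in {w}.
      At w: ◇(s ∧ q) is false.
    So ◇◇(s ∧ q) is false at w.
Satisfying worlds: {w}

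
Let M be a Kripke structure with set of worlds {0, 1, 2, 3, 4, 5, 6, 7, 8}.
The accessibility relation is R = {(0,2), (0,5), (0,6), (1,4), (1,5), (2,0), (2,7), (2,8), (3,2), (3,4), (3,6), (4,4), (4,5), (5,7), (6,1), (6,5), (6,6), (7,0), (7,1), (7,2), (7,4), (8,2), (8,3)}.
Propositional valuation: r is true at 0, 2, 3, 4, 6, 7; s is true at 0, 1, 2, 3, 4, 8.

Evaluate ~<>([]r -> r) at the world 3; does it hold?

At 3: <>([]r -> r) is true, so ~<>([]r -> r) is false.
  At 3: <>([]r -> r) requires []r -> r at some successor in {2, 4, 6}.
    []r -> r holds at 2, so <>([]r -> r) is true at 3.
      At 2: []r is false, r is true, so []r -> r is true.

No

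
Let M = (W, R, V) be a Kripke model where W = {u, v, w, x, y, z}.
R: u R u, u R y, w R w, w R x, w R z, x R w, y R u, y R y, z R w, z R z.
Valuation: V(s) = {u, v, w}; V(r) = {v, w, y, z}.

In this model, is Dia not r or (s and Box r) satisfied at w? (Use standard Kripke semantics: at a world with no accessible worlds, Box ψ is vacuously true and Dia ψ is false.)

Recall that Box ψ holds at a world iff ψ holds at every accessible world, and Dia ψ holds iff ψ holds at some accessible world.
At w: Dia not r is true, s and Box r is false, so Dia not r or (s and Box r) is true.
  At w: Dia not r requires not r at some successor in {w, x, z}.
    not r holds at x, so Dia not r is true at w.
  At w: s is true, Box r is false, so s and Box r is false.
    At w: Box r requires r at every successor {w, x, z}.
      r fails at x, so Box r is false at w.

Yes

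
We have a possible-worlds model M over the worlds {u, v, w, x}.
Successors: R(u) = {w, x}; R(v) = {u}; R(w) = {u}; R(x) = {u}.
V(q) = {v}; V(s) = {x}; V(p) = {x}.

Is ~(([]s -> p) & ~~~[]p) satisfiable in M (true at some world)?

Let φ = ~(([]s -> p) & ~~~[]p). Evaluate φ at each world:
  u (successors {w, x}): φ is false.
  v (successors {u}): φ is false.
  w (successors {u}): φ is false.
  x (successors {u}): φ is false.
For instance, at x:
  At x: ([]s -> p) & ~~~[]p is true, so ~(([]s -> p) & ~~~[]p) is false.
    At x: []s -> p is true, ~~~[]p is true, so ([]s -> p) & ~~~[]p is true.
      At x: []s is false, p is true, so []s -> p is true.
      At x: ~~[]p is false, so ~~~[]p is true.

No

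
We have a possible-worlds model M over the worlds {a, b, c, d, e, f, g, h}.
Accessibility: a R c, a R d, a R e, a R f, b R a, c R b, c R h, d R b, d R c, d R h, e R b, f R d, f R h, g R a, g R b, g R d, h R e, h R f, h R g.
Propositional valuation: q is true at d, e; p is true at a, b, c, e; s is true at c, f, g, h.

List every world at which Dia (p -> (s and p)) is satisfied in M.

a, c, d, f, g, h

Let φ = Dia (p -> (s and p)). Evaluate φ at each world:
  a (successors {c, d, e, f}): φ is true.
  b (successors {a}): φ is false.
  c (successors {b, h}): φ is true.
  d (successors {b, c, h}): φ is true.
  e (successors {b}): φ is false.
  f (successors {d, h}): φ is true.
  g (successors {a, b, d}): φ is true.
  h (successors {e, f, g}): φ is true.
For instance, at g:
  At g: Dia (p -> (s and p)) requires p -> (s and p) at some successor in {a, b, d}.
    p -> (s and p) holds at d, so Dia (p -> (s and p)) is true at g.
Satisfying worlds: {a, c, d, f, g, h}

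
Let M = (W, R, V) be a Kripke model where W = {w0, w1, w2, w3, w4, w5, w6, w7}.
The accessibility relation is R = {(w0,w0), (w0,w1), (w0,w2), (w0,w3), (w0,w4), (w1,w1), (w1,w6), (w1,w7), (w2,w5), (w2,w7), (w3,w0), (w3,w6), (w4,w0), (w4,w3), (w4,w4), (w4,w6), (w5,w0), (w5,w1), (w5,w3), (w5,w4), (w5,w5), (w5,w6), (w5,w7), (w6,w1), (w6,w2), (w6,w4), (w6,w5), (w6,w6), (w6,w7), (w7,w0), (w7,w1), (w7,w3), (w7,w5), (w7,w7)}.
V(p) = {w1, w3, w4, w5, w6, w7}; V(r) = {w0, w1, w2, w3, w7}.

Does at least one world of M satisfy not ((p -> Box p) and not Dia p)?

Yes

Recall that Box ψ holds at a world iff ψ holds at every accessible world, and Dia ψ holds iff ψ holds at some accessible world.
Let φ = not ((p -> Box p) and not Dia p). Evaluate φ at each world:
  w0 (successors {w0, w1, w2, w3, w4}): φ is true.
  w1 (successors {w1, w6, w7}): φ is true.
  w2 (successors {w5, w7}): φ is true.
  w3 (successors {w0, w6}): φ is true.
  w4 (successors {w0, w3, w4, w6}): φ is true.
  w5 (successors {w0, w1, w3, w4, w5, w6, w7}): φ is true.
  w6 (successors {w1, w2, w4, w5, w6, w7}): φ is true.
  w7 (successors {w0, w1, w3, w5, w7}): φ is true.
Detail at w0 (witness):
  At w0: (p -> Box p) and not Dia p is false, so not ((p -> Box p) and not Dia p) is true.
    At w0: p -> Box p is true, not Dia p is false, so (p -> Box p) and not Dia p is false.
      At w0: p is false, Box p is false, so p -> Box p is true.
      At w0: Dia p is true, so not Dia p is false.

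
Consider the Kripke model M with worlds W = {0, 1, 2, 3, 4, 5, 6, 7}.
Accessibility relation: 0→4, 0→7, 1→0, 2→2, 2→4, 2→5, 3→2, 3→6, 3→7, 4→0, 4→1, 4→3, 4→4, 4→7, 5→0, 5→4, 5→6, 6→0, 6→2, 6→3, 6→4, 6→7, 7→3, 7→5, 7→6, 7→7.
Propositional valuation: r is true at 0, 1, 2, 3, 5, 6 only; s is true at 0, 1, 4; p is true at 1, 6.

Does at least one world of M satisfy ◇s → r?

Let φ = ◇s → r. Evaluate φ at each world:
  0 (successors {4, 7}): φ is true.
  1 (successors {0}): φ is true.
  2 (successors {2, 4, 5}): φ is true.
  3 (successors {2, 6, 7}): φ is true.
  4 (successors {0, 1, 3, 4, 7}): φ is false.
  5 (successors {0, 4, 6}): φ is true.
  6 (successors {0, 2, 3, 4, 7}): φ is true.
  7 (successors {3, 5, 6, 7}): φ is true.
Detail at 0 (witness):
  At 0: ◇s is true, r is true, so ◇s → r is true.
    At 0: ◇s requires s at some successor in {4, 7}.
      s holds at 4, so ◇s is true at 0.

Yes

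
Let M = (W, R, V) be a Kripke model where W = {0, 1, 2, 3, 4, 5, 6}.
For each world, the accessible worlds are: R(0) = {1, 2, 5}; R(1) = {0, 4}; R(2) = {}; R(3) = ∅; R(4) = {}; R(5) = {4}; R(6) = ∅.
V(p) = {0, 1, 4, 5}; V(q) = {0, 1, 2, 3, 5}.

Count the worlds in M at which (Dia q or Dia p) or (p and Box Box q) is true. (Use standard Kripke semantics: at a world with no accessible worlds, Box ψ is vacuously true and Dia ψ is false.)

Recall that Box ψ holds at a world iff ψ holds at every accessible world, and Dia ψ holds iff ψ holds at some accessible world.
Let φ = (Dia q or Dia p) or (p and Box Box q). Evaluate φ at each world:
  0 (successors {1, 2, 5}): φ is true.
  1 (successors {0, 4}): φ is true.
  2 (successors ∅): φ is false.
  3 (successors ∅): φ is false.
  4 (successors ∅): φ is true.
  5 (successors {4}): φ is true.
  6 (successors ∅): φ is false.
For instance, at 5:
  At 5: Dia q or Dia p is true, p and Box Box q is true, so (Dia q or Dia p) or (p and Box Box q) is true.
    At 5: Dia q is false, Dia p is true, so Dia q or Dia p is true.
      At 5: Dia q requires q at some successor in {4}.
        At 4: q is false.
      So Dia q is false at 5.
      At 5: Dia p requires p at some successor in {4}.
        p holds at 4, so Dia p is true at 5.
    At 5: p is true, Box Box q is true, so p and Box Box q is true.
      At 5: Box Box q requires Box q at every successor {4}.
        At 4: Box q is true.
      So Box Box q is true at 5.
Satisfying worlds: {0, 1, 4, 5}

4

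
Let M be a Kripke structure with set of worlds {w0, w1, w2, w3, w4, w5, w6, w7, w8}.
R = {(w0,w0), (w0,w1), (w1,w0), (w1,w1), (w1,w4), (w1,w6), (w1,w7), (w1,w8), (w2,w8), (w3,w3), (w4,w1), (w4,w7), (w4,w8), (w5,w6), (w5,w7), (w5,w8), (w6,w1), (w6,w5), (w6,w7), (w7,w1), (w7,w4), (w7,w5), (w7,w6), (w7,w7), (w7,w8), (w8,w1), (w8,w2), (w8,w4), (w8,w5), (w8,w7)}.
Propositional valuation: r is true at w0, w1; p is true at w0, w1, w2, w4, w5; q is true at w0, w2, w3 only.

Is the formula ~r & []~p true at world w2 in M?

At w2: ~r is true, []~p is true, so ~r & []~p is true.
  At w2: []~p requires ~p at every successor {w8}.
    At w8: ~p is true.
  So []~p is true at w2.

Yes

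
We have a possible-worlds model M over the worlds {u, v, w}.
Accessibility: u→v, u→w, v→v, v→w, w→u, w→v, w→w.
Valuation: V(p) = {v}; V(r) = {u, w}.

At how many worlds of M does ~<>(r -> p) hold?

Recall that <>ψ holds at a world iff ψ holds at some accessible world.
Let φ = ~<>(r -> p). Evaluate φ at each world:
  u (successors {v, w}): φ is false.
  v (successors {v, w}): φ is false.
  w (successors {u, v, w}): φ is false.
For instance, at w:
  At w: <>(r -> p) is true, so ~<>(r -> p) is false.
    At w: <>(r -> p) requires r -> p at some successor in {u, v, w}.
      r -> p holds at v, so <>(r -> p) is true at w.
Satisfying worlds: none.

0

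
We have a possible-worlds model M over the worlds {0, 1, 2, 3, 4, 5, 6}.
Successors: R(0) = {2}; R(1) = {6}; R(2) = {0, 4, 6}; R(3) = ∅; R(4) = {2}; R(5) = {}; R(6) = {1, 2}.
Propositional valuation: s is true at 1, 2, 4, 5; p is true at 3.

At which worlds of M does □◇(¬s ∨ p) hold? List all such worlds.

Let φ = □◇(¬s ∨ p). Evaluate φ at each world:
  0 (successors {2}): φ is true.
  1 (successors {6}): φ is false.
  2 (successors {0, 4, 6}): φ is false.
  3 (successors ∅): φ is true.
  4 (successors {2}): φ is true.
  5 (successors ∅): φ is true.
  6 (successors {1, 2}): φ is true.
For instance, at 2:
  At 2: □◇(¬s ∨ p) requires ◇(¬s ∨ p) at every successor {0, 4, 6}.
    ◇(¬s ∨ p) fails at 0, so □◇(¬s ∨ p) is false at 2.
      At 0: ◇(¬s ∨ p) requires ¬s ∨ p at some successor in {2}.
        At 2: ¬s ∨ p is false.
      So ◇(¬s ∨ p) is false at 0.
Satisfying worlds: {0, 3, 4, 5, 6}

0, 3, 4, 5, 6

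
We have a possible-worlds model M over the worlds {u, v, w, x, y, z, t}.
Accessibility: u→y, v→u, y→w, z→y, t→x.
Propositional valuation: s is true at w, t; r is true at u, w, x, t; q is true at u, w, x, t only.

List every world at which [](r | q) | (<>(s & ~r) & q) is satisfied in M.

Let φ = [](r | q) | (<>(s & ~r) & q). Evaluate φ at each world:
  u (successors {y}): φ is false.
  v (successors {u}): φ is true.
  w (successors ∅): φ is true.
  x (successors ∅): φ is true.
  y (successors {w}): φ is true.
  z (successors {y}): φ is false.
  t (successors {x}): φ is true.
For instance, at v:
  At v: [](r | q) is true, <>(s & ~r) & q is false, so [](r | q) | (<>(s & ~r) & q) is true.
    At v: [](r | q) requires r | q at every successor {u}.
      At u: r | q is true.
    So [](r | q) is true at v.
    At v: <>(s & ~r) is false, q is false, so <>(s & ~r) & q is false.
      At v: <>(s & ~r) requires s & ~r at some successor in {u}.
        At u: s & ~r is false.
      So <>(s & ~r) is false at v.
Satisfying worlds: {v, w, x, y, t}

v, w, x, y, t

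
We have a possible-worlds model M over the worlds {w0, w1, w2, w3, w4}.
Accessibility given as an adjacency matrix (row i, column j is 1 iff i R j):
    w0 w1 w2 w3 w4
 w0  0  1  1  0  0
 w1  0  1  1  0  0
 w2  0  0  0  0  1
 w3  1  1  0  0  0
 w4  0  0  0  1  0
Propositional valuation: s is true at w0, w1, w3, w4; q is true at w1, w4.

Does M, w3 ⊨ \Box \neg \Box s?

At w3: \Box \neg \Box s requires \neg \Box s at every successor {w0, w1}.
    At w0: \Box s is false, so \neg \Box s is true.
      At w0: \Box s requires s at every successor {w1, w2}.
        s fails at w2, so \Box s is false at w0.
    At w1: \Box s is false, so \neg \Box s is true.
      At w1: \Box s requires s at every successor {w1, w2}.
        s fails at w2, so \Box s is false at w1.
So \Box \neg \Box s is true at w3.

Yes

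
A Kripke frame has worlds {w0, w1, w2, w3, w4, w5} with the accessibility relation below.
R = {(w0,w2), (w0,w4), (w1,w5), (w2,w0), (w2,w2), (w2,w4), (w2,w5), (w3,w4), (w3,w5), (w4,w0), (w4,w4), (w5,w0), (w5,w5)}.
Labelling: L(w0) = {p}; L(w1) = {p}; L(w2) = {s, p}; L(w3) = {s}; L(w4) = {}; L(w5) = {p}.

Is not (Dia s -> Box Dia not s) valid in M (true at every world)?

Let φ = not (Dia s -> Box Dia not s). Evaluate φ at each world:
  w0 (successors {w2, w4}): φ is false.
  w1 (successors {w5}): φ is false.
  w2 (successors {w0, w2, w4, w5}): φ is false.
  w3 (successors {w4, w5}): φ is false.
  w4 (successors {w0, w4}): φ is false.
  w5 (successors {w0, w5}): φ is false.
Detail at w0 (counterexample):
  At w0: Dia s -> Box Dia not s is true, so not (Dia s -> Box Dia not s) is false.
    At w0: Dia s is true, Box Dia not s is true, so Dia s -> Box Dia not s is true.
      At w0: Dia s requires s at some successor in {w2, w4}.
        s holds at w2, so Dia s is true at w0.
      At w0: Box Dia not s requires Dia not s at every successor {w2, w4}.
        At w2: Dia not s is true.
        At w4: Dia not s is true.
      So Box Dia not s is true at w0.

No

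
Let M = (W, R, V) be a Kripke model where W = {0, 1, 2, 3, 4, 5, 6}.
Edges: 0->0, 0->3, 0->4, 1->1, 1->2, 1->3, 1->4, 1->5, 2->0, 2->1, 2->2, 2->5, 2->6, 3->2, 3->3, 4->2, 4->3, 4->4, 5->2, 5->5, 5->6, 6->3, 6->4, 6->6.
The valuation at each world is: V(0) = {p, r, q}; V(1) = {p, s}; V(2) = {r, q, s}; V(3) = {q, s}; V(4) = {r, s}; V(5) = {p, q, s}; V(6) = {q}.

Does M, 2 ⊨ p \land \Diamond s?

No

Recall that \Diamond ψ holds at a world iff ψ holds at some accessible world.
At 2: p is false, \Diamond s is true, so p \land \Diamond s is false.
  At 2: \Diamond s requires s at some successor in {0, 1, 2, 5, 6}.
    s holds at 1, so \Diamond s is true at 2.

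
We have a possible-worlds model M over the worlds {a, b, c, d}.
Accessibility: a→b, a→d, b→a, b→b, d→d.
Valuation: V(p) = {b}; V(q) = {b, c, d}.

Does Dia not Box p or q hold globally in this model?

Let φ = Dia not Box p or q. Evaluate φ at each world:
  a (successors {b, d}): φ is true.
  b (successors {a, b}): φ is true.
  c (successors ∅): φ is true.
  d (successors {d}): φ is true.
For instance, at b:
  At b: Dia not Box p is true, q is true, so Dia not Box p or q is true.
    At b: Dia not Box p requires not Box p at some successor in {a, b}.
      not Box p holds at a, so Dia not Box p is true at b.

Yes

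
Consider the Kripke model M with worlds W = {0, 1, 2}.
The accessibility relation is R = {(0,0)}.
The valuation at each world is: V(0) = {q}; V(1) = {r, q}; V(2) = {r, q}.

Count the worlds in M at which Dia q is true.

1

Recall that Dia ψ holds at a world iff ψ holds at some accessible world.
Let φ = Dia q. Evaluate φ at each world:
  0 (successors {0}): φ is true.
  1 (successors ∅): φ is false.
  2 (successors ∅): φ is false.
For instance, at 0:
  At 0: Dia q requires q at some successor in {0}.
    q holds at 0, so Dia q is true at 0.
Satisfying worlds: {0}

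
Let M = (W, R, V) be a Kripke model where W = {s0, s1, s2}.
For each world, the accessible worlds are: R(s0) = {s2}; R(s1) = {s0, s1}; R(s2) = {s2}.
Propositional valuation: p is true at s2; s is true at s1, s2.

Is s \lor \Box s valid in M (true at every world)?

Let φ = s \lor \Box s. Evaluate φ at each world:
  s0 (successors {s2}): φ is true.
  s1 (successors {s0, s1}): φ is true.
  s2 (successors {s2}): φ is true.
For instance, at s0:
  At s0: s is false, \Box s is true, so s \lor \Box s is true.
    At s0: \Box s requires s at every successor {s2}.
      At s2: s is true.
    So \Box s is true at s0.

Yes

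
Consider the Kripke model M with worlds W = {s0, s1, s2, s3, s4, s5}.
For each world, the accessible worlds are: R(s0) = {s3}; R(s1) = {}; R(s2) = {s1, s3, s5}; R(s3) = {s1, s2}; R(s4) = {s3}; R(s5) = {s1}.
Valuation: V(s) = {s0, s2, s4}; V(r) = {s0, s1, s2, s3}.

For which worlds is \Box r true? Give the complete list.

Let φ = \Box r. Evaluate φ at each world:
  s0 (successors {s3}): φ is true.
  s1 (successors ∅): φ is true.
  s2 (successors {s1, s3, s5}): φ is false.
  s3 (successors {s1, s2}): φ is true.
  s4 (successors {s3}): φ is true.
  s5 (successors {s1}): φ is true.
For instance, at s5:
  At s5: \Box r requires r at every successor {s1}.
    At s1: r is true.
  So \Box r is true at s5.
Satisfying worlds: {s0, s1, s3, s4, s5}

s0, s1, s3, s4, s5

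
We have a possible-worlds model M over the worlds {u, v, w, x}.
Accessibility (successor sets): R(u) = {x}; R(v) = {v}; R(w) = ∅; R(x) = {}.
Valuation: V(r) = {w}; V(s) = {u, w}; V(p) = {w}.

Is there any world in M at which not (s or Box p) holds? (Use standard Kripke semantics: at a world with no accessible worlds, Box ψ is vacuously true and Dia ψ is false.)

Yes

Recall that Box ψ holds at a world iff ψ holds at every accessible world, and Dia ψ holds iff ψ holds at some accessible world.
Let φ = not (s or Box p). Evaluate φ at each world:
  u (successors {x}): φ is false.
  v (successors {v}): φ is true.
  w (successors ∅): φ is false.
  x (successors ∅): φ is false.
Detail at v (witness):
  At v: s or Box p is false, so not (s or Box p) is true.
    At v: s is false, Box p is false, so s or Box p is false.
      At v: Box p requires p at every successor {v}.
        p fails at v, so Box p is false at v.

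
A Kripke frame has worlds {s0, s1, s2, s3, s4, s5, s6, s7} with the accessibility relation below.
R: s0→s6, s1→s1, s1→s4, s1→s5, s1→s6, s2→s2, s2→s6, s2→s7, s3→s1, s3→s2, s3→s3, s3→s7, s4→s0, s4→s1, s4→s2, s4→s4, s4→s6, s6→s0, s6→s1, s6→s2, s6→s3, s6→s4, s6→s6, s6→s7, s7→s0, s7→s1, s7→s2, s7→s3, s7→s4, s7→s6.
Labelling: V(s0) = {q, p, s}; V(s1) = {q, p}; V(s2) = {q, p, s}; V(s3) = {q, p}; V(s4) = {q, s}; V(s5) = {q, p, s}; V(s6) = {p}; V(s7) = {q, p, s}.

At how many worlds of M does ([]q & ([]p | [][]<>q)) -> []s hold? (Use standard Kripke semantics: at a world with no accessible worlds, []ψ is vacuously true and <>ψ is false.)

7

Let φ = ([]q & ([]p | [][]<>q)) -> []s. Evaluate φ at each world:
  s0 (successors {s6}): φ is true.
  s1 (successors {s1, s4, s5, s6}): φ is true.
  s2 (successors {s2, s6, s7}): φ is true.
  s3 (successors {s1, s2, s3, s7}): φ is false.
  s4 (successors {s0, s1, s2, s4, s6}): φ is true.
  s5 (successors ∅): φ is true.
  s6 (successors {s0, s1, s2, s3, s4, s6, s7}): φ is true.
  s7 (successors {s0, s1, s2, s3, s4, s6}): φ is true.
For instance, at s3:
  At s3: []q & ([]p | [][]<>q) is true, []s is false, so ([]q & ([]p | [][]<>q)) -> []s is false.
    At s3: []q is true, []p | [][]<>q is true, so []q & ([]p | [][]<>q) is true.
      At s3: []q requires q at every successor {s1, s2, s3, s7}.
        At s1: q is true.
        At s2: q is true.
        At s3: q is true.
        At s7: q is true.
      So []q is true at s3.
      At s3: []p is true, [][]<>q is false, so []p | [][]<>q is true.
    At s3: []s requires s at every successor {s1, s2, s3, s7}.
      s fails at s1, so []s is false at s3.
Satisfying worlds: {s0, s1, s2, s4, s5, s6, s7}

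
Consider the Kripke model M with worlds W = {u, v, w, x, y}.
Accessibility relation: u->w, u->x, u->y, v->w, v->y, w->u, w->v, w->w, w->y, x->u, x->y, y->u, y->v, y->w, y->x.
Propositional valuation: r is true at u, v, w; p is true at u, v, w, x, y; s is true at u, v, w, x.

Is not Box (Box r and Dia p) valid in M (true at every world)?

Yes

Let φ = not Box (Box r and Dia p). Evaluate φ at each world:
  u (successors {w, x, y}): φ is true.
  v (successors {w, y}): φ is true.
  w (successors {u, v, w, y}): φ is true.
  x (successors {u, y}): φ is true.
  y (successors {u, v, w, x}): φ is true.
For instance, at w:
  At w: Box (Box r and Dia p) is false, so not Box (Box r and Dia p) is true.
    At w: Box (Box r and Dia p) requires Box r and Dia p at every successor {u, v, w, y}.
      Box r and Dia p fails at u, so Box (Box r and Dia p) is false at w.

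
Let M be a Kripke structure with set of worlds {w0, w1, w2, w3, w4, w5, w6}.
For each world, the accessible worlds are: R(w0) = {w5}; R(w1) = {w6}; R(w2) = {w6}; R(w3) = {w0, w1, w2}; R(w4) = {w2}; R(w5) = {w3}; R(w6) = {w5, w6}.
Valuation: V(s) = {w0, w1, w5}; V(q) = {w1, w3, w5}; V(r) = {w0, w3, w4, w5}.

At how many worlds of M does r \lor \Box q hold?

Let φ = r \lor \Box q. Evaluate φ at each world:
  w0 (successors {w5}): φ is true.
  w1 (successors {w6}): φ is false.
  w2 (successors {w6}): φ is false.
  w3 (successors {w0, w1, w2}): φ is true.
  w4 (successors {w2}): φ is true.
  w5 (successors {w3}): φ is true.
  w6 (successors {w5, w6}): φ is false.
For instance, at w6:
  At w6: r is false, \Box q is false, so r \lor \Box q is false.
    At w6: \Box q requires q at every successor {w5, w6}.
      q fails at w6, so \Box q is false at w6.
Satisfying worlds: {w0, w3, w4, w5}

4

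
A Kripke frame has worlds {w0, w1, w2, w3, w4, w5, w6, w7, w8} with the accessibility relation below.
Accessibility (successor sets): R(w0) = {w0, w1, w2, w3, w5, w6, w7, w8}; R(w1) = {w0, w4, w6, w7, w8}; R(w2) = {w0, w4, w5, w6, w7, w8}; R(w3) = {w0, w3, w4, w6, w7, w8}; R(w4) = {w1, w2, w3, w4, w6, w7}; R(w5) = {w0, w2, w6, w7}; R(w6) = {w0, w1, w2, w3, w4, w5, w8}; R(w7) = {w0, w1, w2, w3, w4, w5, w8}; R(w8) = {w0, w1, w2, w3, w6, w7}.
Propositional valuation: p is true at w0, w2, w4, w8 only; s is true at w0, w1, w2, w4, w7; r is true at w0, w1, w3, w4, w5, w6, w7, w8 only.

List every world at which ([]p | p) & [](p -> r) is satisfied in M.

Let φ = ([]p | p) & [](p -> r). Evaluate φ at each world:
  w0 (successors {w0, w1, w2, w3, w5, w6, w7, w8}): φ is false.
  w1 (successors {w0, w4, w6, w7, w8}): φ is false.
  w2 (successors {w0, w4, w5, w6, w7, w8}): φ is true.
  w3 (successors {w0, w3, w4, w6, w7, w8}): φ is false.
  w4 (successors {w1, w2, w3, w4, w6, w7}): φ is false.
  w5 (successors {w0, w2, w6, w7}): φ is false.
  w6 (successors {w0, w1, w2, w3, w4, w5, w8}): φ is false.
  w7 (successors {w0, w1, w2, w3, w4, w5, w8}): φ is false.
  w8 (successors {w0, w1, w2, w3, w6, w7}): φ is false.
For instance, at w2:
  At w2: []p | p is true, [](p -> r) is true, so ([]p | p) & [](p -> r) is true.
    At w2: []p is false, p is true, so []p | p is true.
      At w2: []p requires p at every successor {w0, w4, w5, w6, w7, w8}.
        p fails at w5, so []p is false at w2.
    At w2: [](p -> r) requires p -> r at every successor {w0, w4, w5, w6, w7, w8}.
      At w0: p -> r is true.
      At w4: p -> r is true.
      At w5: p -> r is true.
      At w6: p -> r is true.
      At w7: p -> r is true.
      At w8: p -> r is true.
    So [](p -> r) is true at w2.
Satisfying worlds: {w2}

w2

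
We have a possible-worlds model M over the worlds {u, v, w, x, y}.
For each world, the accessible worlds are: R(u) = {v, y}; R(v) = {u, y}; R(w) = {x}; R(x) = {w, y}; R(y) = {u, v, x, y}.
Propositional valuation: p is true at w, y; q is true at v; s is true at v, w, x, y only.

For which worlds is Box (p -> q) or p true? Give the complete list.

w, y

Let φ = Box (p -> q) or p. Evaluate φ at each world:
  u (successors {v, y}): φ is false.
  v (successors {u, y}): φ is false.
  w (successors {x}): φ is true.
  x (successors {w, y}): φ is false.
  y (successors {u, v, x, y}): φ is true.
For instance, at w:
  At w: Box (p -> q) is true, p is true, so Box (p -> q) or p is true.
    At w: Box (p -> q) requires p -> q at every successor {x}.
      At x: p -> q is true.
    So Box (p -> q) is true at w.
Satisfying worlds: {w, y}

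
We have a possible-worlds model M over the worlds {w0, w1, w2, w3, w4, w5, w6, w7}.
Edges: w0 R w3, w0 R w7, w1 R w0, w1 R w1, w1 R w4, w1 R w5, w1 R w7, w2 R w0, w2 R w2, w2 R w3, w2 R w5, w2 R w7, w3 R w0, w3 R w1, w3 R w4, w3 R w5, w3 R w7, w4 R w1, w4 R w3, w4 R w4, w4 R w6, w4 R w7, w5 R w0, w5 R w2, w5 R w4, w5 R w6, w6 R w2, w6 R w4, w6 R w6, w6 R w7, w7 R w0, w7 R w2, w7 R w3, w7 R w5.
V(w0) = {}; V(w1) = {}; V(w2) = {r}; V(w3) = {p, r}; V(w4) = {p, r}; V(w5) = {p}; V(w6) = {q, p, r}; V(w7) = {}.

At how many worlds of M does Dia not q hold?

8

Let φ = Dia not q. Evaluate φ at each world:
  w0 (successors {w3, w7}): φ is true.
  w1 (successors {w0, w1, w4, w5, w7}): φ is true.
  w2 (successors {w0, w2, w3, w5, w7}): φ is true.
  w3 (successors {w0, w1, w4, w5, w7}): φ is true.
  w4 (successors {w1, w3, w4, w6, w7}): φ is true.
  w5 (successors {w0, w2, w4, w6}): φ is true.
  w6 (successors {w2, w4, w6, w7}): φ is true.
  w7 (successors {w0, w2, w3, w5}): φ is true.
For instance, at w6:
  At w6: Dia not q requires not q at some successor in {w2, w4, w6, w7}.
    not q holds at w2, so Dia not q is true at w6.
Satisfying worlds: {w0, w1, w2, w3, w4, w5, w6, w7}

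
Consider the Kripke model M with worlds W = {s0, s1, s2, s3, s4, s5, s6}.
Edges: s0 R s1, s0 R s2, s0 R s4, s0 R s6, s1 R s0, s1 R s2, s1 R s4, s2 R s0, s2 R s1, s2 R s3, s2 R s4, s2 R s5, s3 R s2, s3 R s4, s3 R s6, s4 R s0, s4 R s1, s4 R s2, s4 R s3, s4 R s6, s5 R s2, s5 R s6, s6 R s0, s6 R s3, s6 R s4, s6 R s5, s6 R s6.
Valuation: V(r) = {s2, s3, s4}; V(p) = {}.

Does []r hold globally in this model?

Recall that []ψ holds at a world iff ψ holds at every accessible world, and <>ψ holds iff ψ holds at some accessible world.
Let φ = []r. Evaluate φ at each world:
  s0 (successors {s1, s2, s4, s6}): φ is false.
  s1 (successors {s0, s2, s4}): φ is false.
  s2 (successors {s0, s1, s3, s4, s5}): φ is false.
  s3 (successors {s2, s4, s6}): φ is false.
  s4 (successors {s0, s1, s2, s3, s6}): φ is false.
  s5 (successors {s2, s6}): φ is false.
  s6 (successors {s0, s3, s4, s5, s6}): φ is false.
Detail at s0 (counterexample):
  At s0: []r requires r at every successor {s1, s2, s4, s6}.
    r fails at s1, so []r is false at s0.

No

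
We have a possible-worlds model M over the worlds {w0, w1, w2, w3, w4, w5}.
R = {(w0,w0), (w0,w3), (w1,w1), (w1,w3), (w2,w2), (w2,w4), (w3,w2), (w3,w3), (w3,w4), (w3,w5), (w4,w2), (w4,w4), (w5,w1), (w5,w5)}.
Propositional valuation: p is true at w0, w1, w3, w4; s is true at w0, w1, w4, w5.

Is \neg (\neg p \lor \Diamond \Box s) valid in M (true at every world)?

Recall that \Box ψ holds at a world iff ψ holds at every accessible world, and \Diamond ψ holds iff ψ holds at some accessible world.
Let φ = \neg (\neg p \lor \Diamond \Box s). Evaluate φ at each world:
  w0 (successors {w0, w3}): φ is true.
  w1 (successors {w1, w3}): φ is true.
  w2 (successors {w2, w4}): φ is false.
  w3 (successors {w2, w3, w4, w5}): φ is false.
  w4 (successors {w2, w4}): φ is true.
  w5 (successors {w1, w5}): φ is false.
Detail at w2 (counterexample):
  At w2: \neg p \lor \Diamond \Box s is true, so \neg (\neg p \lor \Diamond \Box s) is false.
    At w2: \neg p is true, \Diamond \Box s is false, so \neg p \lor \Diamond \Box s is true.
      At w2: \Diamond \Box s requires \Box s at some successor in {w2, w4}.
        At w2: \Box s is false.
        At w4: \Box s is false.
      So \Diamond \Box s is false at w2.

No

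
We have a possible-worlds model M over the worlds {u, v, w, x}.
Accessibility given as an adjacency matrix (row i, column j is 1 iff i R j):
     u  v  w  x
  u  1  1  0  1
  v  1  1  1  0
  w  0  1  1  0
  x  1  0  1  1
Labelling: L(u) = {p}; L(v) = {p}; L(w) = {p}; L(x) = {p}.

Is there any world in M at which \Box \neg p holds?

No

Let φ = \Box \neg p. Evaluate φ at each world:
  u (successors {u, v, x}): φ is false.
  v (successors {u, v, w}): φ is false.
  w (successors {v, w}): φ is false.
  x (successors {u, w, x}): φ is false.
For instance, at v:
  At v: \Box \neg p requires \neg p at every successor {u, v, w}.
    \neg p fails at u, so \Box \neg p is false at v.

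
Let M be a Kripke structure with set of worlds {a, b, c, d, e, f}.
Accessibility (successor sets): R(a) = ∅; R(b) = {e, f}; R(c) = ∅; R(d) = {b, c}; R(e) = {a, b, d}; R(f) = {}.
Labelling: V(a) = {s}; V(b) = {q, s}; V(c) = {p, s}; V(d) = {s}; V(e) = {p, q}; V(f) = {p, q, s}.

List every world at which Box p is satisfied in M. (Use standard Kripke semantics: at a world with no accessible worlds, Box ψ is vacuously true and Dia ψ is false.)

a, b, c, f

Recall that Box ψ holds at a world iff ψ holds at every accessible world, and Dia ψ holds iff ψ holds at some accessible world.
Let φ = Box p. Evaluate φ at each world:
  a (successors ∅): φ is true.
  b (successors {e, f}): φ is true.
  c (successors ∅): φ is true.
  d (successors {b, c}): φ is false.
  e (successors {a, b, d}): φ is false.
  f (successors ∅): φ is true.
For instance, at d:
  At d: Box p requires p at every successor {b, c}.
    p fails at b, so Box p is false at d.
Satisfying worlds: {a, b, c, f}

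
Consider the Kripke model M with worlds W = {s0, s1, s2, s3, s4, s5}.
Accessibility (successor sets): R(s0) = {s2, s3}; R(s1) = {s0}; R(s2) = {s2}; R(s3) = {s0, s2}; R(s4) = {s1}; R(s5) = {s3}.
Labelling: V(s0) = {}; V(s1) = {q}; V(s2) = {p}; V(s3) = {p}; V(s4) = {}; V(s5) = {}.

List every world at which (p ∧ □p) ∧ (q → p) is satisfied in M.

Let φ = (p ∧ □p) ∧ (q → p). Evaluate φ at each world:
  s0 (successors {s2, s3}): φ is false.
  s1 (successors {s0}): φ is false.
  s2 (successors {s2}): φ is true.
  s3 (successors {s0, s2}): φ is false.
  s4 (successors {s1}): φ is false.
  s5 (successors {s3}): φ is false.
For instance, at s0:
  At s0: p ∧ □p is false, q → p is true, so (p ∧ □p) ∧ (q → p) is false.
    At s0: p is false, □p is true, so p ∧ □p is false.
      At s0: □p requires p at every successor {s2, s3}.
        At s2: p is true.
        At s3: p is true.
      So □p is true at s0.
Satisfying worlds: {s2}

s2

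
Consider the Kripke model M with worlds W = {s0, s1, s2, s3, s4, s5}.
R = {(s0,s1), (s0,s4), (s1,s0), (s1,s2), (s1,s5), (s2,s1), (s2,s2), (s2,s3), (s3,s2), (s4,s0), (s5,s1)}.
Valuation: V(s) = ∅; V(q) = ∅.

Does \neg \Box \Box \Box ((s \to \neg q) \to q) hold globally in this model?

Let φ = \neg \Box \Box \Box ((s \to \neg q) \to q). Evaluate φ at each world:
  s0 (successors {s1, s4}): φ is true.
  s1 (successors {s0, s2, s5}): φ is true.
  s2 (successors {s1, s2, s3}): φ is true.
  s3 (successors {s2}): φ is true.
  s4 (successors {s0}): φ is true.
  s5 (successors {s1}): φ is true.
For instance, at s3:
  At s3: \Box \Box \Box ((s \to \neg q) \to q) is false, so \neg \Box \Box \Box ((s \to \neg q) \to q) is true.
    At s3: \Box \Box \Box ((s \to \neg q) \to q) requires \Box \Box ((s \to \neg q) \to q) at every successor {s2}.
      \Box \Box ((s \to \neg q) \to q) fails at s2, so \Box \Box \Box ((s \to \neg q) \to q) is false at s3.

Yes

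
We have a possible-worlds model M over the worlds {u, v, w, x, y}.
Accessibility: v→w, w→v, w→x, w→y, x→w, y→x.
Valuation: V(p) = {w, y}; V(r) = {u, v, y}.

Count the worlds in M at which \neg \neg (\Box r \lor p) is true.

Let φ = \neg \neg (\Box r \lor p). Evaluate φ at each world:
  u (successors ∅): φ is true.
  v (successors {w}): φ is false.
  w (successors {v, x, y}): φ is true.
  x (successors {w}): φ is false.
  y (successors {x}): φ is true.
For instance, at x:
  At x: \neg (\Box r \lor p) is true, so \neg \neg (\Box r \lor p) is false.
    At x: \Box r \lor p is false, so \neg (\Box r \lor p) is true.
      At x: \Box r is false, p is false, so \Box r \lor p is false.
Satisfying worlds: {u, w, y}

3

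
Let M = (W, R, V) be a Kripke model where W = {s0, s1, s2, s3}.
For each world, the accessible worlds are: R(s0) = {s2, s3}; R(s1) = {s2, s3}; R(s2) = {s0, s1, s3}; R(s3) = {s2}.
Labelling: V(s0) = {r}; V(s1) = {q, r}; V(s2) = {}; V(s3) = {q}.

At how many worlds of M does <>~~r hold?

Let φ = <>~~r. Evaluate φ at each world:
  s0 (successors {s2, s3}): φ is false.
  s1 (successors {s2, s3}): φ is false.
  s2 (successors {s0, s1, s3}): φ is true.
  s3 (successors {s2}): φ is false.
For instance, at s0:
  At s0: <>~~r requires ~~r at some successor in {s2, s3}.
    At s2: ~~r is false.
    At s3: ~~r is false.
  So <>~~r is false at s0.
Satisfying worlds: {s2}

1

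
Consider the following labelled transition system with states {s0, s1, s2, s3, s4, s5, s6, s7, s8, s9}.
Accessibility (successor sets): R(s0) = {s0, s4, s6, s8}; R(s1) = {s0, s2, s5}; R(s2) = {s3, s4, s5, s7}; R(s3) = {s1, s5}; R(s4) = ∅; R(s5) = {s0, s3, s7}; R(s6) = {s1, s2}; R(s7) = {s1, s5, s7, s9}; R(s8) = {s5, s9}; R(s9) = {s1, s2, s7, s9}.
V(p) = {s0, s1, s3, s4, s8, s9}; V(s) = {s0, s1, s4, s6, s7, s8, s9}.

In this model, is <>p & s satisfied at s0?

At s0: <>p is true, s is true, so <>p & s is true.
  At s0: <>p requires p at some successor in {s0, s4, s6, s8}.
    p holds at s0, so <>p is true at s0.

Yes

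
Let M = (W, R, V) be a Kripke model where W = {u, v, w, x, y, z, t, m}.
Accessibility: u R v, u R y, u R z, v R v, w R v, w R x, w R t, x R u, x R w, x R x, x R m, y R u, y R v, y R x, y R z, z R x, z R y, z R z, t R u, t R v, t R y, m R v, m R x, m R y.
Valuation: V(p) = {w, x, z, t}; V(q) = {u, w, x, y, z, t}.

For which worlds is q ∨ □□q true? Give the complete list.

Let φ = q ∨ □□q. Evaluate φ at each world:
  u (successors {v, y, z}): φ is true.
  v (successors {v}): φ is false.
  w (successors {v, x, t}): φ is true.
  x (successors {u, w, x, m}): φ is true.
  y (successors {u, v, x, z}): φ is true.
  z (successors {x, y, z}): φ is true.
  t (successors {u, v, y}): φ is true.
  m (successors {v, x, y}): φ is false.
For instance, at y:
  At y: q is true, □□q is false, so q ∨ □□q is true.
    At y: □□q requires □q at every successor {u, v, x, z}.
      □q fails at u, so □□q is false at y.
Satisfying worlds: {u, w, x, y, z, t}

u, w, x, y, z, t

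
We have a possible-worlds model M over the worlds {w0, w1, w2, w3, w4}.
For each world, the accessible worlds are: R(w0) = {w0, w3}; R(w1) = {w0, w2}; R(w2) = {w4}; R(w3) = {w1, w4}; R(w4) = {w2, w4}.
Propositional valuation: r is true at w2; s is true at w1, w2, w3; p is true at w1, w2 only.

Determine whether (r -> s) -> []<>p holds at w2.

Yes

At w2: r -> s is true, []<>p is true, so (r -> s) -> []<>p is true.
  At w2: []<>p requires <>p at every successor {w4}.
      At w4: <>p requires p at some successor in {w2, w4}.
        p holds at w2, so <>p is true at w4.
  So []<>p is true at w2.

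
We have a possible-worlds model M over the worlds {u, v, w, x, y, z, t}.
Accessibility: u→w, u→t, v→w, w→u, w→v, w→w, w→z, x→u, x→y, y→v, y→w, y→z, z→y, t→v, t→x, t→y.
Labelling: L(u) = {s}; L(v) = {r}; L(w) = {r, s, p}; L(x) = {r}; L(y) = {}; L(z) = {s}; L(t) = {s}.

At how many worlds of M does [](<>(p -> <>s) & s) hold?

Let φ = [](<>(p -> <>s) & s). Evaluate φ at each world:
  u (successors {w, t}): φ is true.
  v (successors {w}): φ is true.
  w (successors {u, v, w, z}): φ is false.
  x (successors {u, y}): φ is false.
  y (successors {v, w, z}): φ is false.
  z (successors {y}): φ is false.
  t (successors {v, x, y}): φ is false.
For instance, at w:
  At w: [](<>(p -> <>s) & s) requires <>(p -> <>s) & s at every successor {u, v, w, z}.
    <>(p -> <>s) & s fails at v, so [](<>(p -> <>s) & s) is false at w.
      At v: <>(p -> <>s) is true, s is false, so <>(p -> <>s) & s is false.
Satisfying worlds: {u, v}

2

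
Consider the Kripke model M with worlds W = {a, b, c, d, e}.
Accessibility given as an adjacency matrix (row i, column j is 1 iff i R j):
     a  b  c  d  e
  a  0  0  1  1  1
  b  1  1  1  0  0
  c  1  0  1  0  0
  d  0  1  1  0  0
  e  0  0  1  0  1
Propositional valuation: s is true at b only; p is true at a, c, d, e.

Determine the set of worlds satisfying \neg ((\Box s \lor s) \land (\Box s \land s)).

Recall that \Box ψ holds at a world iff ψ holds at every accessible world, and \Diamond ψ holds iff ψ holds at some accessible world.
Let φ = \neg ((\Box s \lor s) \land (\Box s \land s)). Evaluate φ at each world:
  a (successors {c, d, e}): φ is true.
  b (successors {a, b, c}): φ is true.
  c (successors {a, c}): φ is true.
  d (successors {b, c}): φ is true.
  e (successors {c, e}): φ is true.
For instance, at a:
  At a: (\Box s \lor s) \land (\Box s \land s) is false, so \neg ((\Box s \lor s) \land (\Box s \land s)) is true.
    At a: \Box s \lor s is false, \Box s \land s is false, so (\Box s \lor s) \land (\Box s \land s) is false.
      At a: \Box s is false, s is false, so \Box s \lor s is false.
      At a: \Box s is false, s is false, so \Box s \land s is false.
Satisfying worlds: {a, b, c, d, e}

a, b, c, d, e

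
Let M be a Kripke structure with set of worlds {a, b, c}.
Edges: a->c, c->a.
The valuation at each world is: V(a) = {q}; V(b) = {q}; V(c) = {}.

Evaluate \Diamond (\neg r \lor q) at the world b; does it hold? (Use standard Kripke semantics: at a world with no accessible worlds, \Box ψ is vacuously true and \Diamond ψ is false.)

At b: no accessible worlds, so \Diamond (\neg r \lor q) is false.

No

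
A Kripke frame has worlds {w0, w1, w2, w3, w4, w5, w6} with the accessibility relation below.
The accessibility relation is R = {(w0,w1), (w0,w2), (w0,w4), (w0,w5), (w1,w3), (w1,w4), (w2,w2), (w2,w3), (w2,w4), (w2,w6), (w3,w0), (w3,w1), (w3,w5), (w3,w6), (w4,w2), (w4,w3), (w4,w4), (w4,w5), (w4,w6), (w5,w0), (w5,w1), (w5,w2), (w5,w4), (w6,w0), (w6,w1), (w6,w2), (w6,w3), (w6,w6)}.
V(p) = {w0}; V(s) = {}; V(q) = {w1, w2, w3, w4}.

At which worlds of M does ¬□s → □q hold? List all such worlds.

w1

Let φ = ¬□s → □q. Evaluate φ at each world:
  w0 (successors {w1, w2, w4, w5}): φ is false.
  w1 (successors {w3, w4}): φ is true.
  w2 (successors {w2, w3, w4, w6}): φ is false.
  w3 (successors {w0, w1, w5, w6}): φ is false.
  w4 (successors {w2, w3, w4, w5, w6}): φ is false.
  w5 (successors {w0, w1, w2, w4}): φ is false.
  w6 (successors {w0, w1, w2, w3, w6}): φ is false.
For instance, at w3:
  At w3: ¬□s is true, □q is false, so ¬□s → □q is false.
    At w3: □s is false, so ¬□s is true.
      At w3: □s requires s at every successor {w0, w1, w5, w6}.
        s fails at w0, so □s is false at w3.
    At w3: □q requires q at every successor {w0, w1, w5, w6}.
      q fails at w0, so □q is false at w3.
Satisfying worlds: {w1}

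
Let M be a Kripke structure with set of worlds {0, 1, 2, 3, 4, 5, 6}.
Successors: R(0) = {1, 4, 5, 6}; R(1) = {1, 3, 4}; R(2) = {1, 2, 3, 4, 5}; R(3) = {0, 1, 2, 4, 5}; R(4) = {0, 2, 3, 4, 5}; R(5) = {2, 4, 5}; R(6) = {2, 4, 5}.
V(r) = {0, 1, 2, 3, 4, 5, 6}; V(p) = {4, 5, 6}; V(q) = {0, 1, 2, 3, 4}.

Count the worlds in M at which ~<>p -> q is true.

Recall that <>ψ holds at a world iff ψ holds at some accessible world.
Let φ = ~<>p -> q. Evaluate φ at each world:
  0 (successors {1, 4, 5, 6}): φ is true.
  1 (successors {1, 3, 4}): φ is true.
  2 (successors {1, 2, 3, 4, 5}): φ is true.
  3 (successors {0, 1, 2, 4, 5}): φ is true.
  4 (successors {0, 2, 3, 4, 5}): φ is true.
  5 (successors {2, 4, 5}): φ is true.
  6 (successors {2, 4, 5}): φ is true.
For instance, at 3:
  At 3: ~<>p is false, q is true, so ~<>p -> q is true.
    At 3: <>p is true, so ~<>p is false.
      At 3: <>p requires p at some successor in {0, 1, 2, 4, 5}.
        p holds at 4, so <>p is true at 3.
Satisfying worlds: {0, 1, 2, 3, 4, 5, 6}

7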